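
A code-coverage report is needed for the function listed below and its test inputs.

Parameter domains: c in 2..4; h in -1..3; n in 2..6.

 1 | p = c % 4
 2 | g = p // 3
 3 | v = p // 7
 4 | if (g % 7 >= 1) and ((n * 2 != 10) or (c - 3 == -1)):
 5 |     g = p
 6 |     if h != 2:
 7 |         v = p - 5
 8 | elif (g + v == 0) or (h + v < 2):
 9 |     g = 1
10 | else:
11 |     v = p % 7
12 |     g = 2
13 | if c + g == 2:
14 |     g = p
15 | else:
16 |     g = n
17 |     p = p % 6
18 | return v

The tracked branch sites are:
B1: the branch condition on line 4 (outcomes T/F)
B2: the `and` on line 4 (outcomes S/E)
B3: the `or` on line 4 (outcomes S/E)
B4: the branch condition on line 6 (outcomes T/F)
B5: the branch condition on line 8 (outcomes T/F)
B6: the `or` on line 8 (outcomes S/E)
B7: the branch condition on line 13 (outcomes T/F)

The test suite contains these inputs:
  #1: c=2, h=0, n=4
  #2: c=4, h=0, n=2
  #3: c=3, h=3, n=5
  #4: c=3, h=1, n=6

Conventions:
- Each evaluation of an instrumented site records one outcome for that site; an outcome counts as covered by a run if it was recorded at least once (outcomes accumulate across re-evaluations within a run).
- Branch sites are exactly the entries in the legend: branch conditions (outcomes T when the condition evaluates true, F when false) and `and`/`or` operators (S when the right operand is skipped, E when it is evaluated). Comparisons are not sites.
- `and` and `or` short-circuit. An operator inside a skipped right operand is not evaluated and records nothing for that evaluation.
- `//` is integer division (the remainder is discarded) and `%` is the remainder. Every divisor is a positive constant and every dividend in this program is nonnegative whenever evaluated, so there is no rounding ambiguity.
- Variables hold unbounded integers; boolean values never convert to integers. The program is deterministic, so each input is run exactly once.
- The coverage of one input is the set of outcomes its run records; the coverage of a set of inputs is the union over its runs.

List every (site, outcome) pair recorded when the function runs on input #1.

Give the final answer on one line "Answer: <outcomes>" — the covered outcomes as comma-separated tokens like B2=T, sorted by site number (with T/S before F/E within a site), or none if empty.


Tracing the run of input #1 (c=2, h=0, n=4):
  B2->S, B1->F, B6->S, B5->T, B7->F
distinct outcomes covered: B1=F, B2=S, B5=T, B6=S, B7=F
Answer: B1=F, B2=S, B5=T, B6=S, B7=F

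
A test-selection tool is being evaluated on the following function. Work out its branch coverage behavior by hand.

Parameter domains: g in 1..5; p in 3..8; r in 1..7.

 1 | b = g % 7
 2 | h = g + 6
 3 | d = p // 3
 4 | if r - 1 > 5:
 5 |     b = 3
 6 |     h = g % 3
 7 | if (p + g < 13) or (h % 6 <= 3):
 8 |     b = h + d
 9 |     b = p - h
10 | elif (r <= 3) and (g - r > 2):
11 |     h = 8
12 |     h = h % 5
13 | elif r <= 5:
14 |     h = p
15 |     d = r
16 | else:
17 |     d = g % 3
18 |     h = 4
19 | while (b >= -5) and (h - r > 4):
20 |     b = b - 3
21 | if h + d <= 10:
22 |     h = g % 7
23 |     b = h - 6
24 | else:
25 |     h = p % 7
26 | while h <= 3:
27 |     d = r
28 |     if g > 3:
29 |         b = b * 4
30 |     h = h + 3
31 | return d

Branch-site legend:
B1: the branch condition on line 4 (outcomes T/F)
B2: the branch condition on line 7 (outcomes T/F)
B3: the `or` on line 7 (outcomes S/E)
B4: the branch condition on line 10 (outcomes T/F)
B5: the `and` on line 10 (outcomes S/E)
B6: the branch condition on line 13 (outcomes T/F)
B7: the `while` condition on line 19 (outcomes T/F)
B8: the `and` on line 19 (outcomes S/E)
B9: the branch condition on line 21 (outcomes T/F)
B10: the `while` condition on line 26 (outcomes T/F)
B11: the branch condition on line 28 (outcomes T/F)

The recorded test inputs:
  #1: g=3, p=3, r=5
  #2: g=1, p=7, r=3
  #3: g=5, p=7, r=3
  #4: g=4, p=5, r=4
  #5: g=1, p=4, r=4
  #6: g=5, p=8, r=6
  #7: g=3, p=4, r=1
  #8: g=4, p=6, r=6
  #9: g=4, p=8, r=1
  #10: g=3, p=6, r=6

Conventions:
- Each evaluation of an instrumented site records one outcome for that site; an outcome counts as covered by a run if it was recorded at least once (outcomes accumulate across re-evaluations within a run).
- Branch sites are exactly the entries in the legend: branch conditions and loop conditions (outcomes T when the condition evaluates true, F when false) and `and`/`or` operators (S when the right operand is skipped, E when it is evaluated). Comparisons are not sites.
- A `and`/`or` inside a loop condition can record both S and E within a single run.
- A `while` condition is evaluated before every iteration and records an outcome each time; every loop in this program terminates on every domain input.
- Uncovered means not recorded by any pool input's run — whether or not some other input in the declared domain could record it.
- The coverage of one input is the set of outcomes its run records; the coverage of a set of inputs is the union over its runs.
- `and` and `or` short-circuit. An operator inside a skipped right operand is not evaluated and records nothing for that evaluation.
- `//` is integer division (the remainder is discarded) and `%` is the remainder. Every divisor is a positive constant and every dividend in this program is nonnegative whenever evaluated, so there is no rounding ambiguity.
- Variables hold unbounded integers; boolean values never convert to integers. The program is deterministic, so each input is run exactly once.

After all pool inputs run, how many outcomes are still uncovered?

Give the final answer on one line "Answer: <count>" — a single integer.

input #1, g=3, p=3, r=5: events B1->F, B3->S, B2->T, B8->S, B7->F, B9->T, B10->T, B11->F, B10->F; outcomes B1=F, B2=T, B3=S, B7=F, B8=S, B9=T, B10=T, B10=F, B11=F
input #2, g=1, p=7, r=3: events B1->F, B3->S, B2->T, B8->E, B7->F, B9->T, B10->T, B11->F, B10->F; outcomes B1=F, B2=T, B3=S, B7=F, B8=E, B9=T, B10=T, B10=F, B11=F
input #3, g=5, p=7, r=3: events B1->F, B3->S, B2->T, B8->E, B7->T, B8->S, B7->F, B9->F, B10->T, B11->T, B10->T, B11->T, B10->F; outcomes B1=F, B2=T, B3=S, B7=T, B7=F, B8=S, B8=E, B9=F, B10=T, B10=F, B11=T
input #4, g=4, p=5, r=4: events B1->F, B3->S, B2->T, B8->E, B7->T, B8->S, B7->F, B9->F, B10->F; outcomes B1=F, B2=T, B3=S, B7=T, B7=F, B8=S, B8=E, B9=F, B10=F
input #5, g=1, p=4, r=4: events B1->F, B3->S, B2->T, B8->E, B7->F, B9->T, B10->T, B11->F, B10->F; outcomes B1=F, B2=T, B3=S, B7=F, B8=E, B9=T, B10=T, B10=F, B11=F
input #6, g=5, p=8, r=6: events B1->F, B3->E, B2->F, B5->S, B4->F, B6->F, B8->E, B7->F, B9->T, B10->F; outcomes B1=F, B2=F, B3=E, B4=F, B5=S, B6=F, B7=F, B8=E, B9=T, B10=F
input #7, g=3, p=4, r=1: events B1->F, B3->S, B2->T, B8->E, B7->T, B8->S, B7->F, B9->T, B10->T, B11->F, B10->F; outcomes B1=F, B2=T, B3=S, B7=T, B7=F, B8=S, B8=E, B9=T, B10=T, B10=F, B11=F
input #8, g=4, p=6, r=6: events B1->F, B3->S, B2->T, B8->E, B7->F, B9->F, B10->F; outcomes B1=F, B2=T, B3=S, B7=F, B8=E, B9=F, B10=F
input #9, g=4, p=8, r=1: events B1->F, B3->S, B2->T, B8->E, B7->T, B8->E, B7->T, B8->S, B7->F, B9->F, B10->T, B11->T, B10->F; outcomes B1=F, B2=T, B3=S, B7=T, B7=F, B8=S, B8=E, B9=F, B10=T, B10=F, B11=T
input #10, g=3, p=6, r=6: events B1->F, B3->S, B2->T, B8->E, B7->F, B9->F, B10->F; outcomes B1=F, B2=T, B3=S, B7=F, B8=E, B9=F, B10=F
union over the pool: B1=F, B2=T, B2=F, B3=S, B3=E, B4=F, B5=S, B6=F, B7=T, B7=F, B8=S, B8=E, B9=T, B9=F, B10=T, B10=F, B11=T, B11=F
uncovered (4 of 22): B1=T, B4=T, B5=E, B6=T

Answer: 4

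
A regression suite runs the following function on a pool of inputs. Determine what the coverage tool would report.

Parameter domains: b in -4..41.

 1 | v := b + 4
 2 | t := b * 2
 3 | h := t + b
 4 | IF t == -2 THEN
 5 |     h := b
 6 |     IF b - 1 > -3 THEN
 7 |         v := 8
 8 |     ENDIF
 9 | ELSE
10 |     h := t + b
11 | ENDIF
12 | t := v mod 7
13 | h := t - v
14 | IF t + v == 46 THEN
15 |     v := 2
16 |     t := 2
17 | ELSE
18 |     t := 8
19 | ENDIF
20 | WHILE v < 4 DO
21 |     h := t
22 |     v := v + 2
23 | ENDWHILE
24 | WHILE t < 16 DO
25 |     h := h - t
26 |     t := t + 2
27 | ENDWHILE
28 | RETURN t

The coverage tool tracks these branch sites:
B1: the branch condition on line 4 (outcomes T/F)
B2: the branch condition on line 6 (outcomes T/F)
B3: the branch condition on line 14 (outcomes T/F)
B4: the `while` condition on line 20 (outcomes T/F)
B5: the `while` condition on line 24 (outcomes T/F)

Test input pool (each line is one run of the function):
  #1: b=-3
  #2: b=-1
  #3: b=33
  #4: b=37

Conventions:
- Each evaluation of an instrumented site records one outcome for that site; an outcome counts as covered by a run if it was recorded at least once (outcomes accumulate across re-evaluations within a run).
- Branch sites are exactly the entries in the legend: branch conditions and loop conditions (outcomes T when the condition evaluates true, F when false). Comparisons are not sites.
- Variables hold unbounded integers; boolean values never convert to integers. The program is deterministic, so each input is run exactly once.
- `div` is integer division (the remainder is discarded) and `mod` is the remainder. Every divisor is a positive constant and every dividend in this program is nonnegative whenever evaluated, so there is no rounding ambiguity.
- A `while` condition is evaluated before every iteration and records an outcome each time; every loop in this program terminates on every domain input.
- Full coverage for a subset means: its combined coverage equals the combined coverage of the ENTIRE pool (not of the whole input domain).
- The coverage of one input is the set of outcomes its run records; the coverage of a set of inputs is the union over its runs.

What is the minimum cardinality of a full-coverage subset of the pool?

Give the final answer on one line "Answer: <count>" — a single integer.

input #1, b=-3: outcomes B1=F, B3=F, B4=T, B4=F, B5=T, B5=F
input #2, b=-1: outcomes B1=T, B2=T, B3=F, B4=F, B5=T, B5=F
input #3, b=33: outcomes B1=F, B3=F, B4=F, B5=T, B5=F
input #4, b=37: outcomes B1=F, B3=F, B4=F, B5=T, B5=F
pool-wide coverage (8 outcomes): B1=T, B1=F, B2=T, B3=F, B4=T, B4=F, B5=T, B5=F
size 1 is not enough: best union over all size-1 subsets is 6/8
at size 2, {1, 2} reaches all 8 outcomes; every lexicographically earlier size-2 subset fails

Answer: 2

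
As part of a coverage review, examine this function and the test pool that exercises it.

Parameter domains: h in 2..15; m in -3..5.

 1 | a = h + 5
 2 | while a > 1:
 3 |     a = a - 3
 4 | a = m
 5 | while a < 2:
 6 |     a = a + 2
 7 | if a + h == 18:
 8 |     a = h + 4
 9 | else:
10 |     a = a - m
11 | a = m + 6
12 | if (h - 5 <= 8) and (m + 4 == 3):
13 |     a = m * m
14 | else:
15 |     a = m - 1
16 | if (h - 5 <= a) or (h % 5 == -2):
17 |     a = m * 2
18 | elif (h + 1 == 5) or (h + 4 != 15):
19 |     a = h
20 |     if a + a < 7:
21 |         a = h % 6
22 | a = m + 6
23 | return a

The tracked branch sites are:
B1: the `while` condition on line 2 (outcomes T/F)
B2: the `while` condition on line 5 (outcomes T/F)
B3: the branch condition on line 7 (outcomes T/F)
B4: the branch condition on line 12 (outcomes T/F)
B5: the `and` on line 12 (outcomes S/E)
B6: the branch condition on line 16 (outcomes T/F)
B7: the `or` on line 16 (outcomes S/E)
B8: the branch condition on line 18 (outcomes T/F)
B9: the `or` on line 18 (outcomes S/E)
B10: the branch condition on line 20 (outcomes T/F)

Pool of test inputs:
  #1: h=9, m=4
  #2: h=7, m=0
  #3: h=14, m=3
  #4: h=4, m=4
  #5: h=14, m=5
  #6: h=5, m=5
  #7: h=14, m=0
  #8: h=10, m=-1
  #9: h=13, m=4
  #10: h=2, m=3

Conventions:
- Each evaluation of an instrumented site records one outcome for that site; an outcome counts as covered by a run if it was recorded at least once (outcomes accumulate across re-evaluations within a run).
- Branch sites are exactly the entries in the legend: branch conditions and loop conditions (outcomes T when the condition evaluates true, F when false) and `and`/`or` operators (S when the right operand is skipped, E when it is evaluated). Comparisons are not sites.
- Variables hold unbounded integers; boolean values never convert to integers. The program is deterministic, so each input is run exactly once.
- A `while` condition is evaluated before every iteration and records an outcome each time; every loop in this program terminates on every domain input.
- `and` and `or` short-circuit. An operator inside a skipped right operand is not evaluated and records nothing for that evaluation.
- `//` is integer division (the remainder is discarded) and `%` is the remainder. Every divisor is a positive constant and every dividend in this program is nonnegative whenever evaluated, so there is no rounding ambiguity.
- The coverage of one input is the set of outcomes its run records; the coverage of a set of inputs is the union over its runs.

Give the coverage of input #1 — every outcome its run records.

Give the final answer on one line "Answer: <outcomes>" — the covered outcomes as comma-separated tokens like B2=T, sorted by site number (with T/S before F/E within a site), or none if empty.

Simulating input #1 (h=9, m=4) step by step:
  B1->T, B1->T, B1->T, B1->T, B1->T, B1->F, B2->F, B3->F, B5->E, B4->F
  B7->E, B6->F, B9->E, B8->T, B10->F
as a set, this run covers: B1=T, B1=F, B2=F, B3=F, B4=F, B5=E, B6=F, B7=E, B8=T, B9=E, B10=F

Answer: B1=T, B1=F, B2=F, B3=F, B4=F, B5=E, B6=F, B7=E, B8=T, B9=E, B10=F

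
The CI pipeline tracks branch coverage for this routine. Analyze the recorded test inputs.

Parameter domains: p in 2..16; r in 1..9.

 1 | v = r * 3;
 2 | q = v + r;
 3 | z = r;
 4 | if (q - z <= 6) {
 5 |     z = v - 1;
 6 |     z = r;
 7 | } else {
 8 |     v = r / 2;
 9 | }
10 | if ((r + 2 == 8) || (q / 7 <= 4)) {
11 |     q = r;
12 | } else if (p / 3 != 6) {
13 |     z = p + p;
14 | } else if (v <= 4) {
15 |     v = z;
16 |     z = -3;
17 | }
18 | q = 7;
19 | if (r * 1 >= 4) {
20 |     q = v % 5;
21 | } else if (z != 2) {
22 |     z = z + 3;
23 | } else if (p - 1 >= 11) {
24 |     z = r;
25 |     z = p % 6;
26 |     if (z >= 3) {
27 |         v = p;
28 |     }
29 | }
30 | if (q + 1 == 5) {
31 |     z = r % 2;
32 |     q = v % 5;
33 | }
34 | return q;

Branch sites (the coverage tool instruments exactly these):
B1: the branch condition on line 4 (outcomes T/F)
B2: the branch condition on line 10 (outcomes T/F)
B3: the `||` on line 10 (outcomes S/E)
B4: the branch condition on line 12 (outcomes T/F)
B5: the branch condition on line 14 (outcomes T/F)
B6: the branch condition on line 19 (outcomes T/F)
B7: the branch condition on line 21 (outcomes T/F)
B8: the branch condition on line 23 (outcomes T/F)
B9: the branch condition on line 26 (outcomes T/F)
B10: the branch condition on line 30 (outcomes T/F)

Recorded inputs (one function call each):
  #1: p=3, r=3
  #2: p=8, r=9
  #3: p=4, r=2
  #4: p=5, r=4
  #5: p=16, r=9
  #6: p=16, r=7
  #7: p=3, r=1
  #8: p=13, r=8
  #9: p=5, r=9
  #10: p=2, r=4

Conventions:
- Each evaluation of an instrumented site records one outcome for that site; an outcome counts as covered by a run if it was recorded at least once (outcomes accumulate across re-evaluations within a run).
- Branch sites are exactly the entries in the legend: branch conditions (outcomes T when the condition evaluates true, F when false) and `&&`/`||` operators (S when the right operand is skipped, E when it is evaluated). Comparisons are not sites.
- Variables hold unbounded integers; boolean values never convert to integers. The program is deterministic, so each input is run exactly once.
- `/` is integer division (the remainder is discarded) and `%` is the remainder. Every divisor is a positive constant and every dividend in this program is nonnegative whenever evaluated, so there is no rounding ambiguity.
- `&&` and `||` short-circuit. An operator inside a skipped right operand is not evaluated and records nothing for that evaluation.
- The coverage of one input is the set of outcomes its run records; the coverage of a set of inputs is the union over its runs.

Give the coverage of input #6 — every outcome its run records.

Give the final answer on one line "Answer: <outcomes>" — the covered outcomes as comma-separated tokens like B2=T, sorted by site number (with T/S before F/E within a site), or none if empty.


Tracing the run of input #6 (p=16, r=7):
  B1->F, B3->E, B2->T, B6->T, B10->F
distinct outcomes covered: B1=F, B2=T, B3=E, B6=T, B10=F
Answer: B1=F, B2=T, B3=E, B6=T, B10=F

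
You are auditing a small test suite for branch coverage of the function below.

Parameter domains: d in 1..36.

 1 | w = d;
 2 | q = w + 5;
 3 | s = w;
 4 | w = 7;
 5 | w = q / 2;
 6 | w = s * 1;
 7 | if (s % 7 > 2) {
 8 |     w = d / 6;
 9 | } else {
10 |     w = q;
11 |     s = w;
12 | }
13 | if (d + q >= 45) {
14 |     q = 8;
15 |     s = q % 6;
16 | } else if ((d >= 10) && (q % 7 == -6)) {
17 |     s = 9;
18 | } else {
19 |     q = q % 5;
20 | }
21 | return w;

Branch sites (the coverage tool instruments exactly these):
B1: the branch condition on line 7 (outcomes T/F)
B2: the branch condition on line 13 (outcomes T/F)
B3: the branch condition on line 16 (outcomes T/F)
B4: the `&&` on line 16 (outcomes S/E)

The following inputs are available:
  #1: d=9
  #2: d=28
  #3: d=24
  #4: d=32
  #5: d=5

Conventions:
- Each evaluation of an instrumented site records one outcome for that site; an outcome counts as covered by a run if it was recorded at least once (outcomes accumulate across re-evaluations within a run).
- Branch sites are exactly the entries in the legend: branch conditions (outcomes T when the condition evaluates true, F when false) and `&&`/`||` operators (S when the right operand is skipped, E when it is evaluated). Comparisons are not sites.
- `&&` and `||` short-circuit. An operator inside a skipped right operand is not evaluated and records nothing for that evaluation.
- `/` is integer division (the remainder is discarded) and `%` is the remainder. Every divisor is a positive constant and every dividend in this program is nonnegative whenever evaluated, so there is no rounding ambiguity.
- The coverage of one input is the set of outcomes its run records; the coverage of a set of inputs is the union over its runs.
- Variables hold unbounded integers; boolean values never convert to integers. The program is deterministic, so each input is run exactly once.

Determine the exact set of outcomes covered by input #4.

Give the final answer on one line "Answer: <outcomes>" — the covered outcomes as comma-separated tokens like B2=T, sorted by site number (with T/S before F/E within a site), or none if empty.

Simulating input #4 (d=32) step by step:
  B1->T, B2->T
distinct outcomes covered: B1=T, B2=T

Answer: B1=T, B2=T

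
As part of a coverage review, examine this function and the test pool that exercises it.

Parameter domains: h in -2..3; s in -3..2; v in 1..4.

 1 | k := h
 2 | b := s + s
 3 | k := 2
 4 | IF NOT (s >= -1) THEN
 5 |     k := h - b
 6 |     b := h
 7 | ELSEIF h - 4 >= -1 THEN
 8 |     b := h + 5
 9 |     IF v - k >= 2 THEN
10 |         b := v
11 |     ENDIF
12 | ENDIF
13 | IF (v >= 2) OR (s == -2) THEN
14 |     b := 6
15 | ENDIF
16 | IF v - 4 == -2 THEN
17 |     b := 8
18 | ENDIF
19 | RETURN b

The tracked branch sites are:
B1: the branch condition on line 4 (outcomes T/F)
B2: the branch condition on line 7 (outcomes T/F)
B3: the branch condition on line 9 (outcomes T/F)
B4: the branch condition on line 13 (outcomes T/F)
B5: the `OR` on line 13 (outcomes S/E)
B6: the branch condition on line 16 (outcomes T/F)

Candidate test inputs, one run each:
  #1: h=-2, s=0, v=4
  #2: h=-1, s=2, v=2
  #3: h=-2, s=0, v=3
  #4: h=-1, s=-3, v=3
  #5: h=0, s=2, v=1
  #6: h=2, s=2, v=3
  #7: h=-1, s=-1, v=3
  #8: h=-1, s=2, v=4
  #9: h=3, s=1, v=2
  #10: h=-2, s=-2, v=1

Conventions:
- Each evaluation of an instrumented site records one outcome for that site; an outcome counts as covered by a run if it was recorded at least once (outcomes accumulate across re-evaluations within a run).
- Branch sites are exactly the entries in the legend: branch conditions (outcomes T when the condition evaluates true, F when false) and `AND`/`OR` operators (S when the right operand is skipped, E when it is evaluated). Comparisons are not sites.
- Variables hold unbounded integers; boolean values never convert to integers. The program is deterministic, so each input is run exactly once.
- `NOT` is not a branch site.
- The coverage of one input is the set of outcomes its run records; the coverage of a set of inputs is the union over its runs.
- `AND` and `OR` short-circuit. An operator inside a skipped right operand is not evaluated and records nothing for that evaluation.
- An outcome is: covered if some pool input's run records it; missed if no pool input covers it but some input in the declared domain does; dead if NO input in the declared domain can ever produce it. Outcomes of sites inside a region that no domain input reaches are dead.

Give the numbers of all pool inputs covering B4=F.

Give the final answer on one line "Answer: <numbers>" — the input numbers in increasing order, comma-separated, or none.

input #1 (h=-2, s=0, v=4): never hits B4=F
input #2 (h=-1, s=2, v=2): never hits B4=F
input #3 (h=-2, s=0, v=3): never hits B4=F
input #4 (h=-1, s=-3, v=3): never hits B4=F
input #5 (h=0, s=2, v=1): hits B4=F
input #6 (h=2, s=2, v=3): never hits B4=F
input #7 (h=-1, s=-1, v=3): never hits B4=F
input #8 (h=-1, s=2, v=4): never hits B4=F
input #9 (h=3, s=1, v=2): never hits B4=F
input #10 (h=-2, s=-2, v=1): never hits B4=F

Answer: 5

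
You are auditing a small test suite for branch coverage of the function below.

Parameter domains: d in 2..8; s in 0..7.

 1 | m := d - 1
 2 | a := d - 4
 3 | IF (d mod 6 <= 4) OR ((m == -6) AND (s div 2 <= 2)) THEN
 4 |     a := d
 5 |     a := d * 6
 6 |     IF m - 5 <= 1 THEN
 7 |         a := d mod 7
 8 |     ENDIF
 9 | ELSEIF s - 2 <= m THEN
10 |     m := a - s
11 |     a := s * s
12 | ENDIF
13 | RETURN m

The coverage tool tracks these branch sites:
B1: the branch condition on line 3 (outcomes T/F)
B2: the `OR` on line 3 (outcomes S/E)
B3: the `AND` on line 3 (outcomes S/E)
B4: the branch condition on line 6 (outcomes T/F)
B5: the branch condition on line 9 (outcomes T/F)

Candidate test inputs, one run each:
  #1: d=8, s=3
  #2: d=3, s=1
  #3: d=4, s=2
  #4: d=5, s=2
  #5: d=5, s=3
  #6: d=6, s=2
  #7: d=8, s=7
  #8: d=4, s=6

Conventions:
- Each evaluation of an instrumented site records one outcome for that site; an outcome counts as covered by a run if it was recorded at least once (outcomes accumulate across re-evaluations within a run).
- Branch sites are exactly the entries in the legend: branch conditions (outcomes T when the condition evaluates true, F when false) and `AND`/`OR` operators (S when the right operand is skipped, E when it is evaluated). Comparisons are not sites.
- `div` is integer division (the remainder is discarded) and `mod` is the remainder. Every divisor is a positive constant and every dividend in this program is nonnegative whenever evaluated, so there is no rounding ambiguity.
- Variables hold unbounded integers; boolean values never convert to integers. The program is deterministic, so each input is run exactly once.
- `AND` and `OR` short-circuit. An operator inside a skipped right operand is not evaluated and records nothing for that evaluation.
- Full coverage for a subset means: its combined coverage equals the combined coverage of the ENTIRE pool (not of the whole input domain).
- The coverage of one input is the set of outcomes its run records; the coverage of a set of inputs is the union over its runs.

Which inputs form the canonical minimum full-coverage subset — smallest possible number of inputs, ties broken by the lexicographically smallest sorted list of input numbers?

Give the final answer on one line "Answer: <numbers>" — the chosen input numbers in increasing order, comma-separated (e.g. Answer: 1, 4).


test 1 (d=8, s=3) hits B1=T, B2=S, B4=F
test 2 (d=3, s=1) hits B1=T, B2=S, B4=T
test 3 (d=4, s=2) hits B1=T, B2=S, B4=T
test 4 (d=5, s=2) hits B1=F, B2=E, B3=S, B5=T
test 5 (d=5, s=3) hits B1=F, B2=E, B3=S, B5=T
test 6 (d=6, s=2) hits B1=T, B2=S, B4=T
test 7 (d=8, s=7) hits B1=T, B2=S, B4=F
test 8 (d=4, s=6) hits B1=T, B2=S, B4=T
the full pool covers 8 outcomes: B1=T, B1=F, B2=S, B2=E, B3=S, B4=T, B4=F, B5=T
no size-1 subset reaches all 8 outcomes (best union: 4/8)
no size-2 subset reaches all 8 outcomes (best union: 7/8)
size 3: inputs {1, 2, 4} cover all 8 outcomes, and no lexicographically smaller subset of this size does
Answer: 1, 2, 4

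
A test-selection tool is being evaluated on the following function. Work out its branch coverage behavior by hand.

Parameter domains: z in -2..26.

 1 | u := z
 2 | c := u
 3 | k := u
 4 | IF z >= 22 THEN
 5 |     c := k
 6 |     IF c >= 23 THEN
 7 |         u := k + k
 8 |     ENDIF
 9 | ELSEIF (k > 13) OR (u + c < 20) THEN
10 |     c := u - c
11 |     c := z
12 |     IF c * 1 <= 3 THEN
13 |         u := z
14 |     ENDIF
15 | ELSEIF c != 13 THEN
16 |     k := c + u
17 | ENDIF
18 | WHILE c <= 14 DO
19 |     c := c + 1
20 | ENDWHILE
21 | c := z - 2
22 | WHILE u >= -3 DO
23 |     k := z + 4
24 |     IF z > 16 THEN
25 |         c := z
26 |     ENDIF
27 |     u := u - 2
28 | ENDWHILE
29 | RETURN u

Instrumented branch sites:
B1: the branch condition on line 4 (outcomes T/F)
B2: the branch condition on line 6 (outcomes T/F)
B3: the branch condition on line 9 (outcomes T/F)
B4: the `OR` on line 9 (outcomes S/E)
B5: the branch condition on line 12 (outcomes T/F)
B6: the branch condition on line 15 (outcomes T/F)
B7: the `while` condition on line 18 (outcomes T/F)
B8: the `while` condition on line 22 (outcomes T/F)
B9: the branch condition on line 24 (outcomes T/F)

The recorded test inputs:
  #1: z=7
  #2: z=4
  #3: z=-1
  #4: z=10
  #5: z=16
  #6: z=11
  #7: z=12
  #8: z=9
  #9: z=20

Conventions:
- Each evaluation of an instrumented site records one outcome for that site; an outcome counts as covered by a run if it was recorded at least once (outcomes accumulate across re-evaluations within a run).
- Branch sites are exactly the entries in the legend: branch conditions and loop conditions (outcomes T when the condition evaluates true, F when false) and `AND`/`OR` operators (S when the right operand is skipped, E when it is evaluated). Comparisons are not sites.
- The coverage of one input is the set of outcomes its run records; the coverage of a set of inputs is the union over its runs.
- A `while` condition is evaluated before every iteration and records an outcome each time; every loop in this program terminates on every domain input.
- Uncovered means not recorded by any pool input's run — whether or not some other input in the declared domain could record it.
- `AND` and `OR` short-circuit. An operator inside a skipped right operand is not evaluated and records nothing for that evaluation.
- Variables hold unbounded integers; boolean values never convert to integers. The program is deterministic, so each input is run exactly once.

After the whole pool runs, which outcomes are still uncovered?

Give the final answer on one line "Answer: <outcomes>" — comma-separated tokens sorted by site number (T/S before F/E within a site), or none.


#1 (z=7) -> B1->F, B4->E, B3->T, B5->F, B7->T, B7->T, B7->T, B7->T, B7->T, B7->T, B7->T, B7->T, B7->F, B8->T, ...; covered: B1=F, B3=T, B4=E, B5=F, B7=T, B7=F, B8=T, B8=F, B9=F
#2 (z=4) -> B1->F, B4->E, B3->T, B5->F, B7->T, B7->T, B7->T, B7->T, B7->T, B7->T, B7->T, B7->T, B7->T, B7->T, ...; covered: B1=F, B3=T, B4=E, B5=F, B7=T, B7=F, B8=T, B8=F, B9=F
#3 (z=-1) -> B1->F, B4->E, B3->T, B5->T, B7->T, B7->T, B7->T, B7->T, B7->T, B7->T, B7->T, B7->T, B7->T, B7->T, ...; covered: B1=F, B3=T, B4=E, B5=T, B7=T, B7=F, B8=T, B8=F, B9=F
#4 (z=10) -> B1->F, B4->E, B3->F, B6->T, B7->T, B7->T, B7->T, B7->T, B7->T, B7->F, B8->T, B9->F, B8->T, B9->F, ...; covered: B1=F, B3=F, B4=E, B6=T, B7=T, B7=F, B8=T, B8=F, B9=F
#5 (z=16) -> B1->F, B4->S, B3->T, B5->F, B7->F, B8->T, B9->F, B8->T, B9->F, B8->T, B9->F, B8->T, B9->F, B8->T, ...; covered: B1=F, B3=T, B4=S, B5=F, B7=F, B8=T, B8=F, B9=F
#6 (z=11) -> B1->F, B4->E, B3->F, B6->T, B7->T, B7->T, B7->T, B7->T, B7->F, B8->T, B9->F, B8->T, B9->F, B8->T, ...; covered: B1=F, B3=F, B4=E, B6=T, B7=T, B7=F, B8=T, B8=F, B9=F
#7 (z=12) -> B1->F, B4->E, B3->F, B6->T, B7->T, B7->T, B7->T, B7->F, B8->T, B9->F, B8->T, B9->F, B8->T, B9->F, ...; covered: B1=F, B3=F, B4=E, B6=T, B7=T, B7=F, B8=T, B8=F, B9=F
#8 (z=9) -> B1->F, B4->E, B3->T, B5->F, B7->T, B7->T, B7->T, B7->T, B7->T, B7->T, B7->F, B8->T, B9->F, B8->T, ...; covered: B1=F, B3=T, B4=E, B5=F, B7=T, B7=F, B8=T, B8=F, B9=F
#9 (z=20) -> B1->F, B4->S, B3->T, B5->F, B7->F, B8->T, B9->T, B8->T, B9->T, B8->T, B9->T, B8->T, B9->T, B8->T, ...; covered: B1=F, B3=T, B4=S, B5=F, B7=F, B8=T, B8=F, B9=T
union over the pool: B1=F, B3=T, B3=F, B4=S, B4=E, B5=T, B5=F, B6=T, B7=T, B7=F, B8=T, B8=F, B9=T, B9=F
uncovered (4 of 18): B1=T, B2=T, B2=F, B6=F
Answer: B1=T, B2=T, B2=F, B6=F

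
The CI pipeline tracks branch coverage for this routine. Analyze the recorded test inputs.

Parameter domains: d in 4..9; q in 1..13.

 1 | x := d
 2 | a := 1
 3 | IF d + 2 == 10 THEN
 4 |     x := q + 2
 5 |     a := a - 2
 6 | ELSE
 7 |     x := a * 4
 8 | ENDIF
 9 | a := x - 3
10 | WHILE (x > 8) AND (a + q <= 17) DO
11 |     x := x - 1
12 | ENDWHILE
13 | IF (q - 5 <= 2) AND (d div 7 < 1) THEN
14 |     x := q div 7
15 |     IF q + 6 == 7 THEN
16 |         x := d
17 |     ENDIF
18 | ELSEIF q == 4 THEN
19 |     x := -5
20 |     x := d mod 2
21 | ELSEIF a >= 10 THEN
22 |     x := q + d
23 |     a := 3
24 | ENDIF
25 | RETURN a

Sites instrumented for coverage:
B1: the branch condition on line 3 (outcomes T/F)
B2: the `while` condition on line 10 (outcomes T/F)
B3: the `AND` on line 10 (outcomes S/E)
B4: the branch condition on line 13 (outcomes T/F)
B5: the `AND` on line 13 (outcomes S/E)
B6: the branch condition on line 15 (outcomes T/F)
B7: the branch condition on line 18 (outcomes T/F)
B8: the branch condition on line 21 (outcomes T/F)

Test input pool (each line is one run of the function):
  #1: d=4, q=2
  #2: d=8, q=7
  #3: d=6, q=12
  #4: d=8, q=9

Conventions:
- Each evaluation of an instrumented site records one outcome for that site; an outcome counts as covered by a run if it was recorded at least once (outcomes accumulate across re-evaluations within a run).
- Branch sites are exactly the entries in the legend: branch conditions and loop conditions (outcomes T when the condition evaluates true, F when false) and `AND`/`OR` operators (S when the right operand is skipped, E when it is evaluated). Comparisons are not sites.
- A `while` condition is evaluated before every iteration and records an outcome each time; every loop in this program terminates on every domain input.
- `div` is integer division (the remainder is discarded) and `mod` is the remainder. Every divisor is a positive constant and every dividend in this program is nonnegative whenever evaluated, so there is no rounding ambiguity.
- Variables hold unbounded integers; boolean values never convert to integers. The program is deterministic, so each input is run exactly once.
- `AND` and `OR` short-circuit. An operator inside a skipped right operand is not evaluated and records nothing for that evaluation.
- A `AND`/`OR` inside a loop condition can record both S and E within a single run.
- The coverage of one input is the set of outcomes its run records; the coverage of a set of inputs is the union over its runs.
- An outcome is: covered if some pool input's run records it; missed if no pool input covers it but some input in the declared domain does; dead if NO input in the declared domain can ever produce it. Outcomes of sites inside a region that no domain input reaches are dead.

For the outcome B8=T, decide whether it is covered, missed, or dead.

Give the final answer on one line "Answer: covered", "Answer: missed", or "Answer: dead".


no pool input records B8=T
but domain input (d=8, q=11) does record it -> reachable, so missed
Answer: missed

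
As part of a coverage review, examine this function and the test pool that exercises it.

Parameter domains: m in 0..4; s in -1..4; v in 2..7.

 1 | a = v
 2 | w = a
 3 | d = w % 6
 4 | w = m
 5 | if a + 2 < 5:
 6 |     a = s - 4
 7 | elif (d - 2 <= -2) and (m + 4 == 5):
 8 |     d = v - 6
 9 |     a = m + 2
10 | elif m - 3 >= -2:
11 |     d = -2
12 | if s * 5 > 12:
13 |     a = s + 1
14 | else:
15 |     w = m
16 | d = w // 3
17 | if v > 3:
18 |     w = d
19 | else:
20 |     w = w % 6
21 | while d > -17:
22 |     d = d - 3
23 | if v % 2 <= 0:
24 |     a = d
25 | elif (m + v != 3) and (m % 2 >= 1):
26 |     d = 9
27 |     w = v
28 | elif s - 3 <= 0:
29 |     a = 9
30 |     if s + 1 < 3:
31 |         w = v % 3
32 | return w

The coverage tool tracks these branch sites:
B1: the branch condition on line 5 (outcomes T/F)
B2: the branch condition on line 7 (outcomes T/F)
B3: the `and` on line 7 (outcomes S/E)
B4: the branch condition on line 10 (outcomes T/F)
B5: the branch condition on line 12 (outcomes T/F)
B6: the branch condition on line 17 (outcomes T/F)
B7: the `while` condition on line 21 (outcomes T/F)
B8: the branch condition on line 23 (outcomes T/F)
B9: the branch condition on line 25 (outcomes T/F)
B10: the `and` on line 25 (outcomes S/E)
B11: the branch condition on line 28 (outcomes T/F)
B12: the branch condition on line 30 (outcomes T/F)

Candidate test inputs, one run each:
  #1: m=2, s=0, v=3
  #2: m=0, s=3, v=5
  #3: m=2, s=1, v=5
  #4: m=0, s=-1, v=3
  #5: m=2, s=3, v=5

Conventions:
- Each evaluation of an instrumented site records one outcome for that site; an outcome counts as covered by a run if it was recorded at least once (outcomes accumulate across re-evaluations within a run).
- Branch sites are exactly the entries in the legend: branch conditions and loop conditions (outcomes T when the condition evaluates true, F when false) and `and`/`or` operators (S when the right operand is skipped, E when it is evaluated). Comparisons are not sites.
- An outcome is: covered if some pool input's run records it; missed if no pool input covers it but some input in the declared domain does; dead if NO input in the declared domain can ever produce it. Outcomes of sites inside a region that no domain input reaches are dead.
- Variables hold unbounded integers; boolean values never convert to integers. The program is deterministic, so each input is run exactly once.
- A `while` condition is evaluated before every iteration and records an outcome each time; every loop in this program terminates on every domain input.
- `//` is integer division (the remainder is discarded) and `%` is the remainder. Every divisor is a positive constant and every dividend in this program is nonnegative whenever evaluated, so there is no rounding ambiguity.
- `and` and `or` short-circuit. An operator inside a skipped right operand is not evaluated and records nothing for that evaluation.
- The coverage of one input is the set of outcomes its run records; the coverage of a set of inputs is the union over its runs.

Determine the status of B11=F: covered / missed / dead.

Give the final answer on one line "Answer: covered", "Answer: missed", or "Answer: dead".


no pool input records B11=F
but domain input (m=0, s=4, v=3) does record it -> reachable, so missed
Answer: missed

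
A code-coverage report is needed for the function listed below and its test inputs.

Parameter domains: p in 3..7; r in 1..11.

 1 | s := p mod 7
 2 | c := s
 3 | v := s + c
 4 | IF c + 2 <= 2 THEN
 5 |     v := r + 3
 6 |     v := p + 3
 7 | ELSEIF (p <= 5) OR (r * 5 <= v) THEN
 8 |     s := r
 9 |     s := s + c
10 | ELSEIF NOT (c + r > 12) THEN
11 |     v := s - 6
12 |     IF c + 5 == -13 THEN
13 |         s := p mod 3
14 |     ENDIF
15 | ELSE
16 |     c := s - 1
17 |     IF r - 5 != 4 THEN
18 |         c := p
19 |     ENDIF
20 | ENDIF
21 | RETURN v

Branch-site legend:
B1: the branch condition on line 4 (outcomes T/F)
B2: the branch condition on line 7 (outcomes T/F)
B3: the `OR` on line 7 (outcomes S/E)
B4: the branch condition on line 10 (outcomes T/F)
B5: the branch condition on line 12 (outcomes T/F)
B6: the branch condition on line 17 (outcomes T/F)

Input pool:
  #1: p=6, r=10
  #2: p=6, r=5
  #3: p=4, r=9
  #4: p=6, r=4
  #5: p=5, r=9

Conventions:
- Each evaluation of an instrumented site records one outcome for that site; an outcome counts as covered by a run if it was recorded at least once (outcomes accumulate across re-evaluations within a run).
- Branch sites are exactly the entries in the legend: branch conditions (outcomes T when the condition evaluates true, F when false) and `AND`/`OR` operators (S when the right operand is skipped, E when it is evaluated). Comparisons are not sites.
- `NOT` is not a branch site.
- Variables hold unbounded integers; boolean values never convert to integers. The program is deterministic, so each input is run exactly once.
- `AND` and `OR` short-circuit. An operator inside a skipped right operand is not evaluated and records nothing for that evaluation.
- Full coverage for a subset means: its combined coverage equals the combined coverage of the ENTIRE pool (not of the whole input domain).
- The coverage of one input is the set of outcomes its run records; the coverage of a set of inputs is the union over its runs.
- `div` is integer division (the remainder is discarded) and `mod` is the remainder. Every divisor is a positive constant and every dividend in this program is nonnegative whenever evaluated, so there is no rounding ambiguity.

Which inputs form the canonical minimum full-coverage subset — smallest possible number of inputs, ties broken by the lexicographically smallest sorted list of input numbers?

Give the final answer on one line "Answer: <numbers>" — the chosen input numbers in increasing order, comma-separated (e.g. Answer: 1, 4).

#1 (p=6, r=10) -> B1->F, B3->E, B2->F, B4->F, B6->T; covered: B1=F, B2=F, B3=E, B4=F, B6=T
#2 (p=6, r=5) -> B1->F, B3->E, B2->F, B4->T, B5->F; covered: B1=F, B2=F, B3=E, B4=T, B5=F
#3 (p=4, r=9) -> B1->F, B3->S, B2->T; covered: B1=F, B2=T, B3=S
#4 (p=6, r=4) -> B1->F, B3->E, B2->F, B4->T, B5->F; covered: B1=F, B2=F, B3=E, B4=T, B5=F
#5 (p=5, r=9) -> B1->F, B3->S, B2->T; covered: B1=F, B2=T, B3=S
pool-wide coverage (9 outcomes): B1=F, B2=T, B2=F, B3=S, B3=E, B4=T, B4=F, B5=F, B6=T
every size-1 subset falls short of the 9 outcomes (best: 5/9)
every size-2 subset falls short of the 9 outcomes (best: 7/9)
the canonical winner is {1, 2, 3}: size 3, full 9-outcome coverage, earliest index list among size-3 covers

Answer: 1, 2, 3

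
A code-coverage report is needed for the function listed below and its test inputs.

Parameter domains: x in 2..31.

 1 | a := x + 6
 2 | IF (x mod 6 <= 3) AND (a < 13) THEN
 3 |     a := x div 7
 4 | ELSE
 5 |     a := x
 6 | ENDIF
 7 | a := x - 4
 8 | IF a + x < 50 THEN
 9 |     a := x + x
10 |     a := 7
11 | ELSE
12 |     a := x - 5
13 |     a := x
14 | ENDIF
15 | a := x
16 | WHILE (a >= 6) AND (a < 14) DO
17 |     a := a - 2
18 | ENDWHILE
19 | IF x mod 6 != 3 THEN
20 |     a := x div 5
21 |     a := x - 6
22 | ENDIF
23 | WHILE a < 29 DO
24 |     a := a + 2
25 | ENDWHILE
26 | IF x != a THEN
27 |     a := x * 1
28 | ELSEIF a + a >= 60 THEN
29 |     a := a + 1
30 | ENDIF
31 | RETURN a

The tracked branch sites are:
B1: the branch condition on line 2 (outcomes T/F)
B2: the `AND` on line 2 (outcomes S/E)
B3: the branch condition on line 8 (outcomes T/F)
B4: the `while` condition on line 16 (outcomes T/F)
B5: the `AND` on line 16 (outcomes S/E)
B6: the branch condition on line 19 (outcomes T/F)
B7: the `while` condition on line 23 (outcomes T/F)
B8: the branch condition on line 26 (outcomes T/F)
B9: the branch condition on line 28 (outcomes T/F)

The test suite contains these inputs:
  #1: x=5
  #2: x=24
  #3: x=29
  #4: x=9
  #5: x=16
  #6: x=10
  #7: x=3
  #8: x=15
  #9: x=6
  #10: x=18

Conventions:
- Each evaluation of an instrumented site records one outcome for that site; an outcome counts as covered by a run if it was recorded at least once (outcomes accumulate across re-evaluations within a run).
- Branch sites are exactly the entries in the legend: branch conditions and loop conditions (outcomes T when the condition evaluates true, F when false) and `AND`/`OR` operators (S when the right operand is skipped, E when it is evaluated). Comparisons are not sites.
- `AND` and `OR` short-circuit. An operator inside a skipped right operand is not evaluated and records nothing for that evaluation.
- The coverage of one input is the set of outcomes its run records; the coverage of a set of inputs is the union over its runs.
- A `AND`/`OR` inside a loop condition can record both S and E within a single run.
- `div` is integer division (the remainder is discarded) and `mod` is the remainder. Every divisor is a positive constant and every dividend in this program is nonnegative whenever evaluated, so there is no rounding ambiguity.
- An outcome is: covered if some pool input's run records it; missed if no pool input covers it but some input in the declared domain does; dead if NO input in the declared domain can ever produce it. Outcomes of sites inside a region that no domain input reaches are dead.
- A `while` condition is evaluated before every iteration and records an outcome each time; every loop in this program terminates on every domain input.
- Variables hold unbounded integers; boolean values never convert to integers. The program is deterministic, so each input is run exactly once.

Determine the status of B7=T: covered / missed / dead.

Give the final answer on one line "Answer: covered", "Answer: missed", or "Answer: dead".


B7=T is recorded by pool input(s) 1, 2, 3, 4, 5, 6, 7, 8, 9, 10 -> covered
Answer: covered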